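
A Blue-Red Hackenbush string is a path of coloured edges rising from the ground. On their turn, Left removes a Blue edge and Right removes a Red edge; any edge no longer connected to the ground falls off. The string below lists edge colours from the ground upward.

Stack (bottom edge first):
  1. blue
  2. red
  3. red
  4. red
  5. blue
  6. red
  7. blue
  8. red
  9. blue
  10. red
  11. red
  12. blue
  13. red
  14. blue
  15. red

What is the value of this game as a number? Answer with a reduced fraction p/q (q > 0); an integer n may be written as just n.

Prefix values for blue red red red blue red blue red blue red red blue red blue red via {L|R} + simplicity:
G_1 [b]  L=[0]  R=[(no moves)]  = 1
G_2 [br]  L=[0]  R=[1]  = 1/2
G_3 [brr]  L=[0]  R=[1/2 1]  = 1/4
G_4 [brrr]  L=[0]  R=[1/4 1/2 1]  = 1/8
G_5 [brrrb]  L=[0 1/8]  R=[1/4 1/2 1]  = 3/16
G_6 [brrrbr]  L=[0 1/8]  R=[3/16 1/4 1/2 1]  = 5/32
G_7 [brrrbrb]  L=[0 1/8 5/32]  R=[3/16 1/4 1/2 1]  = 11/64
G_8 [brrrbrbr]  L=[0 1/8 5/32]  R=[11/64 3/16 1/4 1/2 1]  = 21/128
G_9 [brrrbrbrb]  L=[0 1/8 5/32 21/128]  R=[11/64 3/16 1/4 1/2 1]  = 43/256
G_10 [brrrbrbrbr]  L=[0 1/8 5/32 21/128]  R=[43/256 11/64 3/16 1/4 1/2 1]  = 85/512
G_11 [brrrbrbrbrr]  L=[0 1/8 5/32 21/128]  R=[85/512 43/256 11/64 3/16 1/4 1/2 1]  = 169/1024
G_12 [brrrbrbrbrrb]  L=[0 1/8 5/32 21/128 169/1024]  R=[85/512 43/256 11/64 3/16 1/4 1/2 1]  = 339/2048
G_13 [brrrbrbrbrrbr]  L=[0 1/8 5/32 21/128 169/1024]  R=[339/2048 85/512 43/256 11/64 3/16 1/4 1/2 1]  = 677/4096
G_14 [brrrbrbrbrrbrb]  L=[0 1/8 5/32 21/128 169/1024 677/4096]  R=[339/2048 85/512 43/256 11/64 3/16 1/4 1/2 1]  = 1355/8192
G_15 [brrrbrbrbrrbrbr]  L=[0 1/8 5/32 21/128 169/1024 677/4096]  R=[1355/8192 339/2048 85/512 43/256 11/64 3/16 1/4 1/2 1]  = 2709/16384

2709/16384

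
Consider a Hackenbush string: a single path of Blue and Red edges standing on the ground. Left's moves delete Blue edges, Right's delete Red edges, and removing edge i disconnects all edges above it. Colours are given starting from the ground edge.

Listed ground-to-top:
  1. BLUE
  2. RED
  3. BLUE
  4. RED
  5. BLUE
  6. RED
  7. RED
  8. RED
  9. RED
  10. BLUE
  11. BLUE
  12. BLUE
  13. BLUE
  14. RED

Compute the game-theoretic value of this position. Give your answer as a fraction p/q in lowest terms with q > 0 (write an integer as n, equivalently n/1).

Prefix values for BLUE RED BLUE RED BLUE RED RED RED RED BLUE BLUE BLUE BLUE RED via {L|R} + simplicity:
g_1 [B]  L=[0]  R=[·]  gives 1
g_2 [BR]  L=[0]  R=[1]  gives 1/2
g_3 [BRB]  L=[0, 1/2]  R=[1]  gives 3/4
g_4 [BRBR]  L=[0, 1/2]  R=[3/4, 1]  gives 5/8
g_5 [BRBRB]  L=[0, 1/2, 5/8]  R=[3/4, 1]  gives 11/16
g_6 [BRBRBR]  L=[0, 1/2, 5/8]  R=[11/16, 3/4, 1]  gives 21/32
g_7 [BRBRBRR]  L=[0, 1/2, 5/8]  R=[21/32, 11/16, 3/4, 1]  gives 41/64
g_8 [BRBRBRRR]  L=[0, 1/2, 5/8]  R=[41/64, 21/32, 11/16, 3/4, 1]  gives 81/128
g_9 [BRBRBRRRR]  L=[0, 1/2, 5/8]  R=[81/128, 41/64, 21/32, 11/16, 3/4, 1]  gives 161/256
g_10 [BRBRBRRRRB]  L=[0, 1/2, 5/8, 161/256]  R=[81/128, 41/64, 21/32, 11/16, 3/4, 1]  gives 323/512
g_11 [BRBRBRRRRBB]  L=[0, 1/2, 5/8, 161/256, 323/512]  R=[81/128, 41/64, 21/32, 11/16, 3/4, 1]  gives 647/1024
g_12 [BRBRBRRRRBBB]  L=[0, 1/2, 5/8, 161/256, 323/512, 647/1024]  R=[81/128, 41/64, 21/32, 11/16, 3/4, 1]  gives 1295/2048
g_13 [BRBRBRRRRBBBB]  L=[0, 1/2, 5/8, 161/256, 323/512, 647/1024, 1295/2048]  R=[81/128, 41/64, 21/32, 11/16, 3/4, 1]  gives 2591/4096
g_14 [BRBRBRRRRBBBBR]  L=[0, 1/2, 5/8, 161/256, 323/512, 647/1024, 1295/2048]  R=[2591/4096, 81/128, 41/64, 21/32, 11/16, 3/4, 1]  gives 5181/8192

5181/8192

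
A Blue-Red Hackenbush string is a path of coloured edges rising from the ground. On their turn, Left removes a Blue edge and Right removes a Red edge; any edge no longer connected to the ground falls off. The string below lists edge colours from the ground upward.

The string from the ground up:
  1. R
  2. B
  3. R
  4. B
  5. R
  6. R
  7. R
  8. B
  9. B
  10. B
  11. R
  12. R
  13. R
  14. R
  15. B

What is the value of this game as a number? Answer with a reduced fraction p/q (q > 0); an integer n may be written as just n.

-11837/16384

R: Left { · }, Right { 0 } = simplest -1
RB: Left { -1 }, Right { 0 } = simplest -1/2
RBR: Left { -1 }, Right { -1/2, 0 } = simplest -3/4
RBRB: Left { -1, -3/4 }, Right { -1/2, 0 } = simplest -5/8
RBRBR: Left { -1, -3/4 }, Right { -5/8, -1/2, 0 } = simplest -11/16
RBRBRR: Left { -1, -3/4 }, Right { -11/16, -5/8, -1/2, 0 } = simplest -23/32
RBRBRRR: Left { -1, -3/4 }, Right { -23/32, -11/16, -5/8, -1/2, 0 } = simplest -47/64
RBRBRRRB: Left { -1, -3/4, -47/64 }, Right { -23/32, -11/16, -5/8, -1/2, 0 } = simplest -93/128
RBRBRRRBB: Left { -1, -3/4, -47/64, -93/128 }, Right { -23/32, -11/16, -5/8, -1/2, 0 } = simplest -185/256
RBRBRRRBBB: Left { -1, -3/4, -47/64, -93/128, -185/256 }, Right { -23/32, -11/16, -5/8, -1/2, 0 } = simplest -369/512
RBRBRRRBBBR: Left { -1, -3/4, -47/64, -93/128, -185/256 }, Right { -369/512, -23/32, -11/16, -5/8, -1/2, 0 } = simplest -739/1024
RBRBRRRBBBRR: Left { -1, -3/4, -47/64, -93/128, -185/256 }, Right { -739/1024, -369/512, -23/32, -11/16, -5/8, -1/2, 0 } = simplest -1479/2048
RBRBRRRBBBRRR: Left { -1, -3/4, -47/64, -93/128, -185/256 }, Right { -1479/2048, -739/1024, -369/512, -23/32, -11/16, -5/8, -1/2, 0 } = simplest -2959/4096
RBRBRRRBBBRRRR: Left { -1, -3/4, -47/64, -93/128, -185/256 }, Right { -2959/4096, -1479/2048, -739/1024, -369/512, -23/32, -11/16, -5/8, -1/2, 0 } = simplest -5919/8192
RBRBRRRBBBRRRRB: Left { -1, -3/4, -47/64, -93/128, -185/256, -5919/8192 }, Right { -2959/4096, -1479/2048, -739/1024, -369/512, -23/32, -11/16, -5/8, -1/2, 0 } = simplest -11837/16384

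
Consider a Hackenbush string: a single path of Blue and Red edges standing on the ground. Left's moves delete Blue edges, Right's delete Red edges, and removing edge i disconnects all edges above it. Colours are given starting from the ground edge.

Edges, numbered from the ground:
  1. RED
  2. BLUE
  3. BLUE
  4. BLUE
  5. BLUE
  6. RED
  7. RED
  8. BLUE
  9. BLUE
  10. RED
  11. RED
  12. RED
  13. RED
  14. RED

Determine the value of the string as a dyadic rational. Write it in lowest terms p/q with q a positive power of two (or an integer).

Prefix values for RED BLUE BLUE BLUE BLUE RED RED BLUE BLUE RED RED RED RED RED via {L|R} + simplicity:
R: Left { · }, Right { 0 } → simplest -1
RB: Left { -1 }, Right { 0 } → simplest -1/2
RBB: Left { -1, -1/2 }, Right { 0 } → simplest -1/4
RBBB: Left { -1, -1/2, -1/4 }, Right { 0 } → simplest -1/8
RBBBB: Left { -1, -1/2, -1/4, -1/8 }, Right { 0 } → simplest -1/16
RBBBBR: Left { -1, -1/2, -1/4, -1/8 }, Right { -1/16, 0 } → simplest -3/32
RBBBBRR: Left { -1, -1/2, -1/4, -1/8 }, Right { -3/32, -1/16, 0 } → simplest -7/64
RBBBBRRB: Left { -1, -1/2, -1/4, -1/8, -7/64 }, Right { -3/32, -1/16, 0 } → simplest -13/128
RBBBBRRBB: Left { -1, -1/2, -1/4, -1/8, -7/64, -13/128 }, Right { -3/32, -1/16, 0 } → simplest -25/256
RBBBBRRBBR: Left { -1, -1/2, -1/4, -1/8, -7/64, -13/128 }, Right { -25/256, -3/32, -1/16, 0 } → simplest -51/512
RBBBBRRBBRR: Left { -1, -1/2, -1/4, -1/8, -7/64, -13/128 }, Right { -51/512, -25/256, -3/32, -1/16, 0 } → simplest -103/1024
RBBBBRRBBRRR: Left { -1, -1/2, -1/4, -1/8, -7/64, -13/128 }, Right { -103/1024, -51/512, -25/256, -3/32, -1/16, 0 } → simplest -207/2048
RBBBBRRBBRRRR: Left { -1, -1/2, -1/4, -1/8, -7/64, -13/128 }, Right { -207/2048, -103/1024, -51/512, -25/256, -3/32, -1/16, 0 } → simplest -415/4096
RBBBBRRBBRRRRR: Left { -1, -1/2, -1/4, -1/8, -7/64, -13/128 }, Right { -415/4096, -207/2048, -103/1024, -51/512, -25/256, -3/32, -1/16, 0 } → simplest -831/8192

-831/8192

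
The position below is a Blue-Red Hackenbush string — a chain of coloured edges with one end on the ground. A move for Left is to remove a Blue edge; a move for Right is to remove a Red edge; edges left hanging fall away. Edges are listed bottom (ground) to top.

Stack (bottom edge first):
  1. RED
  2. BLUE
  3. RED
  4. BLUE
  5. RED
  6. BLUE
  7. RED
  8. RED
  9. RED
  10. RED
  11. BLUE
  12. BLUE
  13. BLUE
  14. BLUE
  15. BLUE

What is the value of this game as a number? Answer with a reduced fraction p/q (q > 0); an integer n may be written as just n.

-11201/16384

Recurse on prefixes of the 15-edge string RED BLUE RED BLUE RED BLUE RED RED RED RED BLUE BLUE BLUE BLUE BLUE:
g(R) = { ∅ | 0 } → -1
g(RB) = { -1 | 0 } → -1/2
g(RBR) = { -1 | -1/2; 0 } → -3/4
g(RBRB) = { -1; -3/4 | -1/2; 0 } → -5/8
g(RBRBR) = { -1; -3/4 | -5/8; -1/2; 0 } → -11/16
g(RBRBRB) = { -1; -3/4; -11/16 | -5/8; -1/2; 0 } → -21/32
g(RBRBRBR) = { -1; -3/4; -11/16 | -21/32; -5/8; -1/2; 0 } → -43/64
g(RBRBRBRR) = { -1; -3/4; -11/16 | -43/64; -21/32; -5/8; -1/2; 0 } → -87/128
g(RBRBRBRRR) = { -1; -3/4; -11/16 | -87/128; -43/64; -21/32; -5/8; -1/2; 0 } → -175/256
g(RBRBRBRRRR) = { -1; -3/4; -11/16 | -175/256; -87/128; -43/64; -21/32; -5/8; -1/2; 0 } → -351/512
g(RBRBRBRRRRB) = { -1; -3/4; -11/16; -351/512 | -175/256; -87/128; -43/64; -21/32; -5/8; -1/2; 0 } → -701/1024
g(RBRBRBRRRRBB) = { -1; -3/4; -11/16; -351/512; -701/1024 | -175/256; -87/128; -43/64; -21/32; -5/8; -1/2; 0 } → -1401/2048
g(RBRBRBRRRRBBB) = { -1; -3/4; -11/16; -351/512; -701/1024; -1401/2048 | -175/256; -87/128; -43/64; -21/32; -5/8; -1/2; 0 } → -2801/4096
g(RBRBRBRRRRBBBB) = { -1; -3/4; -11/16; -351/512; -701/1024; -1401/2048; -2801/4096 | -175/256; -87/128; -43/64; -21/32; -5/8; -1/2; 0 } → -5601/8192
g(RBRBRBRRRRBBBBB) = { -1; -3/4; -11/16; -351/512; -701/1024; -1401/2048; -2801/4096; -5601/8192 | -175/256; -87/128; -43/64; -21/32; -5/8; -1/2; 0 } → -11201/16384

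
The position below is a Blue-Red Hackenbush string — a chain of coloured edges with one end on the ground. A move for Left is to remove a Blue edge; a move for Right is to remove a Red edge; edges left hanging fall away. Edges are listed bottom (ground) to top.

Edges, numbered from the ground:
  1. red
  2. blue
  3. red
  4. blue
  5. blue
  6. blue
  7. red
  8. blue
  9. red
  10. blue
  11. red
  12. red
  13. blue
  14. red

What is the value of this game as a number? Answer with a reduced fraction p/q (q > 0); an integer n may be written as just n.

-4443/8192

edge 1 of 14 (red): { — | 0 } so -1
edge 2 of 14 (blue): { -1 | 0 } so -1/2
edge 3 of 14 (red): { -1 | -1/2,0 } so -3/4
edge 4 of 14 (blue): { -1,-3/4 | -1/2,0 } so -5/8
edge 5 of 14 (blue): { -1,-3/4,-5/8 | -1/2,0 } so -9/16
edge 6 of 14 (blue): { -1,-3/4,-5/8,-9/16 | -1/2,0 } so -17/32
edge 7 of 14 (red): { -1,-3/4,-5/8,-9/16 | -17/32,-1/2,0 } so -35/64
edge 8 of 14 (blue): { -1,-3/4,-5/8,-9/16,-35/64 | -17/32,-1/2,0 } so -69/128
edge 9 of 14 (red): { -1,-3/4,-5/8,-9/16,-35/64 | -69/128,-17/32,-1/2,0 } so -139/256
edge 10 of 14 (blue): { -1,-3/4,-5/8,-9/16,-35/64,-139/256 | -69/128,-17/32,-1/2,0 } so -277/512
edge 11 of 14 (red): { -1,-3/4,-5/8,-9/16,-35/64,-139/256 | -277/512,-69/128,-17/32,-1/2,0 } so -555/1024
edge 12 of 14 (red): { -1,-3/4,-5/8,-9/16,-35/64,-139/256 | -555/1024,-277/512,-69/128,-17/32,-1/2,0 } so -1111/2048
edge 13 of 14 (blue): { -1,-3/4,-5/8,-9/16,-35/64,-139/256,-1111/2048 | -555/1024,-277/512,-69/128,-17/32,-1/2,0 } so -2221/4096
edge 14 of 14 (red): { -1,-3/4,-5/8,-9/16,-35/64,-139/256,-1111/2048 | -2221/4096,-555/1024,-277/512,-69/128,-17/32,-1/2,0 } so -4443/8192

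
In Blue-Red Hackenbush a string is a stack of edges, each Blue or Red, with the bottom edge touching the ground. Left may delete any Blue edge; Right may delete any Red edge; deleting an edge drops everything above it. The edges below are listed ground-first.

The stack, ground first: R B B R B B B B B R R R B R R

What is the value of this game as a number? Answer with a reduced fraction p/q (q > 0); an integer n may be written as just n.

-4215/16384

Prefix values for R B B R B B B B B R R R B R R via {L|R} + simplicity:
val(R) = {  | 0 } = -1
val(RB) = { -1 | 0 } = -1/2
val(RBB) = { -1 -1/2 | 0 } = -1/4
val(RBBR) = { -1 -1/2 | -1/4 0 } = -3/8
val(RBBRB) = { -1 -1/2 -3/8 | -1/4 0 } = -5/16
val(RBBRBB) = { -1 -1/2 -3/8 -5/16 | -1/4 0 } = -9/32
val(RBBRBBB) = { -1 -1/2 -3/8 -5/16 -9/32 | -1/4 0 } = -17/64
val(RBBRBBBB) = { -1 -1/2 -3/8 -5/16 -9/32 -17/64 | -1/4 0 } = -33/128
val(RBBRBBBBB) = { -1 -1/2 -3/8 -5/16 -9/32 -17/64 -33/128 | -1/4 0 } = -65/256
val(RBBRBBBBBR) = { -1 -1/2 -3/8 -5/16 -9/32 -17/64 -33/128 | -65/256 -1/4 0 } = -131/512
val(RBBRBBBBBRR) = { -1 -1/2 -3/8 -5/16 -9/32 -17/64 -33/128 | -131/512 -65/256 -1/4 0 } = -263/1024
val(RBBRBBBBBRRR) = { -1 -1/2 -3/8 -5/16 -9/32 -17/64 -33/128 | -263/1024 -131/512 -65/256 -1/4 0 } = -527/2048
val(RBBRBBBBBRRRB) = { -1 -1/2 -3/8 -5/16 -9/32 -17/64 -33/128 -527/2048 | -263/1024 -131/512 -65/256 -1/4 0 } = -1053/4096
val(RBBRBBBBBRRRBR) = { -1 -1/2 -3/8 -5/16 -9/32 -17/64 -33/128 -527/2048 | -1053/4096 -263/1024 -131/512 -65/256 -1/4 0 } = -2107/8192
val(RBBRBBBBBRRRBRR) = { -1 -1/2 -3/8 -5/16 -9/32 -17/64 -33/128 -527/2048 | -2107/8192 -1053/4096 -263/1024 -131/512 -65/256 -1/4 0 } = -4215/16384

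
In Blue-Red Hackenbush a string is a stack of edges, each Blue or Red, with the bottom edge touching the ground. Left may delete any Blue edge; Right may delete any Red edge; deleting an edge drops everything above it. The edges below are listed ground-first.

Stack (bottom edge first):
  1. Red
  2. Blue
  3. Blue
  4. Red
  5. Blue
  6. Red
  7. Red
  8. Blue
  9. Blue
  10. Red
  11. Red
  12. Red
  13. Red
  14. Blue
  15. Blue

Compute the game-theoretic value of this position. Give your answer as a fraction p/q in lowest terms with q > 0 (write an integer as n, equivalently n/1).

Prefix values for Red Blue Blue Red Blue Red Red Blue Blue Red Red Red Red Blue Blue via {L|R} + simplicity:
R: Left { none }, Right { 0 } => simplest -1
RB: Left { -1 }, Right { 0 } => simplest -1/2
RBB: Left { -1,-1/2 }, Right { 0 } => simplest -1/4
RBBR: Left { -1,-1/2 }, Right { -1/4,0 } => simplest -3/8
RBBRB: Left { -1,-1/2,-3/8 }, Right { -1/4,0 } => simplest -5/16
RBBRBR: Left { -1,-1/2,-3/8 }, Right { -5/16,-1/4,0 } => simplest -11/32
RBBRBRR: Left { -1,-1/2,-3/8 }, Right { -11/32,-5/16,-1/4,0 } => simplest -23/64
RBBRBRRB: Left { -1,-1/2,-3/8,-23/64 }, Right { -11/32,-5/16,-1/4,0 } => simplest -45/128
RBBRBRRBB: Left { -1,-1/2,-3/8,-23/64,-45/128 }, Right { -11/32,-5/16,-1/4,0 } => simplest -89/256
RBBRBRRBBR: Left { -1,-1/2,-3/8,-23/64,-45/128 }, Right { -89/256,-11/32,-5/16,-1/4,0 } => simplest -179/512
RBBRBRRBBRR: Left { -1,-1/2,-3/8,-23/64,-45/128 }, Right { -179/512,-89/256,-11/32,-5/16,-1/4,0 } => simplest -359/1024
RBBRBRRBBRRR: Left { -1,-1/2,-3/8,-23/64,-45/128 }, Right { -359/1024,-179/512,-89/256,-11/32,-5/16,-1/4,0 } => simplest -719/2048
RBBRBRRBBRRRR: Left { -1,-1/2,-3/8,-23/64,-45/128 }, Right { -719/2048,-359/1024,-179/512,-89/256,-11/32,-5/16,-1/4,0 } => simplest -1439/4096
RBBRBRRBBRRRRB: Left { -1,-1/2,-3/8,-23/64,-45/128,-1439/4096 }, Right { -719/2048,-359/1024,-179/512,-89/256,-11/32,-5/16,-1/4,0 } => simplest -2877/8192
RBBRBRRBBRRRRBB: Left { -1,-1/2,-3/8,-23/64,-45/128,-1439/4096,-2877/8192 }, Right { -719/2048,-359/1024,-179/512,-89/256,-11/32,-5/16,-1/4,0 } => simplest -5753/16384

-5753/16384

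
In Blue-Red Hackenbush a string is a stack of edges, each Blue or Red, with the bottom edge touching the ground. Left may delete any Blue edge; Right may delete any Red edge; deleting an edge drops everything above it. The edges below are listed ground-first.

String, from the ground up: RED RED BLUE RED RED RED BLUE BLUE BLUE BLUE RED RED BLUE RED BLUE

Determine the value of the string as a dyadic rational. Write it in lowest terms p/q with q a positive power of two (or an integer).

Recurse on prefixes of the 15-edge string RED RED BLUE RED RED RED BLUE BLUE BLUE BLUE RED RED BLUE RED BLUE:
R: Left { none }, Right { 0 } -> simplest -1
RR: Left { none }, Right { -1,0 } -> simplest -2
RRB: Left { -2 }, Right { -1,0 } -> simplest -3/2
RRBR: Left { -2 }, Right { -3/2,-1,0 } -> simplest -7/4
RRBRR: Left { -2 }, Right { -7/4,-3/2,-1,0 } -> simplest -15/8
RRBRRR: Left { -2 }, Right { -15/8,-7/4,-3/2,-1,0 } -> simplest -31/16
RRBRRRB: Left { -2,-31/16 }, Right { -15/8,-7/4,-3/2,-1,0 } -> simplest -61/32
RRBRRRBB: Left { -2,-31/16,-61/32 }, Right { -15/8,-7/4,-3/2,-1,0 } -> simplest -121/64
RRBRRRBBB: Left { -2,-31/16,-61/32,-121/64 }, Right { -15/8,-7/4,-3/2,-1,0 } -> simplest -241/128
RRBRRRBBBB: Left { -2,-31/16,-61/32,-121/64,-241/128 }, Right { -15/8,-7/4,-3/2,-1,0 } -> simplest -481/256
RRBRRRBBBBR: Left { -2,-31/16,-61/32,-121/64,-241/128 }, Right { -481/256,-15/8,-7/4,-3/2,-1,0 } -> simplest -963/512
RRBRRRBBBBRR: Left { -2,-31/16,-61/32,-121/64,-241/128 }, Right { -963/512,-481/256,-15/8,-7/4,-3/2,-1,0 } -> simplest -1927/1024
RRBRRRBBBBRRB: Left { -2,-31/16,-61/32,-121/64,-241/128,-1927/1024 }, Right { -963/512,-481/256,-15/8,-7/4,-3/2,-1,0 } -> simplest -3853/2048
RRBRRRBBBBRRBR: Left { -2,-31/16,-61/32,-121/64,-241/128,-1927/1024 }, Right { -3853/2048,-963/512,-481/256,-15/8,-7/4,-3/2,-1,0 } -> simplest -7707/4096
RRBRRRBBBBRRBRB: Left { -2,-31/16,-61/32,-121/64,-241/128,-1927/1024,-7707/4096 }, Right { -3853/2048,-963/512,-481/256,-15/8,-7/4,-3/2,-1,0 } -> simplest -15413/8192

-15413/8192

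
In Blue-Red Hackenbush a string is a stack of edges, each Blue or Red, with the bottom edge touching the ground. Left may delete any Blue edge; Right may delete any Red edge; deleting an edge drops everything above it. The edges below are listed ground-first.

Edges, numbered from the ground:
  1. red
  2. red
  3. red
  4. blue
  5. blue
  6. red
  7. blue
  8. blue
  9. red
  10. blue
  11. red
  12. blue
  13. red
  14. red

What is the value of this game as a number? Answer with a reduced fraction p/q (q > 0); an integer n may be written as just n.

G_1 [r]  L=[·]  R=[0]  → -1
G_2 [rr]  L=[·]  R=[-1 0]  → -2
G_3 [rrr]  L=[·]  R=[-2 -1 0]  → -3
G_4 [rrrb]  L=[-3]  R=[-2 -1 0]  → -5/2
G_5 [rrrbb]  L=[-3 -5/2]  R=[-2 -1 0]  → -9/4
G_6 [rrrbbr]  L=[-3 -5/2]  R=[-9/4 -2 -1 0]  → -19/8
G_7 [rrrbbrb]  L=[-3 -5/2 -19/8]  R=[-9/4 -2 -1 0]  → -37/16
G_8 [rrrbbrbb]  L=[-3 -5/2 -19/8 -37/16]  R=[-9/4 -2 -1 0]  → -73/32
G_9 [rrrbbrbbr]  L=[-3 -5/2 -19/8 -37/16]  R=[-73/32 -9/4 -2 -1 0]  → -147/64
G_10 [rrrbbrbbrb]  L=[-3 -5/2 -19/8 -37/16 -147/64]  R=[-73/32 -9/4 -2 -1 0]  → -293/128
G_11 [rrrbbrbbrbr]  L=[-3 -5/2 -19/8 -37/16 -147/64]  R=[-293/128 -73/32 -9/4 -2 -1 0]  → -587/256
G_12 [rrrbbrbbrbrb]  L=[-3 -5/2 -19/8 -37/16 -147/64 -587/256]  R=[-293/128 -73/32 -9/4 -2 -1 0]  → -1173/512
G_13 [rrrbbrbbrbrbr]  L=[-3 -5/2 -19/8 -37/16 -147/64 -587/256]  R=[-1173/512 -293/128 -73/32 -9/4 -2 -1 0]  → -2347/1024
G_14 [rrrbbrbbrbrbrr]  L=[-3 -5/2 -19/8 -37/16 -147/64 -587/256]  R=[-2347/1024 -1173/512 -293/128 -73/32 -9/4 -2 -1 0]  → -4695/2048

-4695/2048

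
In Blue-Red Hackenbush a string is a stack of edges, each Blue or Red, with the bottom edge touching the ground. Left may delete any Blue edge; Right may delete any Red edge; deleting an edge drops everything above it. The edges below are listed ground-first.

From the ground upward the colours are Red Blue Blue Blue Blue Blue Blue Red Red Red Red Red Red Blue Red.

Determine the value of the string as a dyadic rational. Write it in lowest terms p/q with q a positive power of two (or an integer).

edge 1 of 15 (Red): { ∅ | 0 } ⇒ -1
edge 2 of 15 (Blue): { -1 | 0 } ⇒ -1/2
edge 3 of 15 (Blue): { -1; -1/2 | 0 } ⇒ -1/4
edge 4 of 15 (Blue): { -1; -1/2; -1/4 | 0 } ⇒ -1/8
edge 5 of 15 (Blue): { -1; -1/2; -1/4; -1/8 | 0 } ⇒ -1/16
edge 6 of 15 (Blue): { -1; -1/2; -1/4; -1/8; -1/16 | 0 } ⇒ -1/32
edge 7 of 15 (Blue): { -1; -1/2; -1/4; -1/8; -1/16; -1/32 | 0 } ⇒ -1/64
edge 8 of 15 (Red): { -1; -1/2; -1/4; -1/8; -1/16; -1/32 | -1/64; 0 } ⇒ -3/128
edge 9 of 15 (Red): { -1; -1/2; -1/4; -1/8; -1/16; -1/32 | -3/128; -1/64; 0 } ⇒ -7/256
edge 10 of 15 (Red): { -1; -1/2; -1/4; -1/8; -1/16; -1/32 | -7/256; -3/128; -1/64; 0 } ⇒ -15/512
edge 11 of 15 (Red): { -1; -1/2; -1/4; -1/8; -1/16; -1/32 | -15/512; -7/256; -3/128; -1/64; 0 } ⇒ -31/1024
edge 12 of 15 (Red): { -1; -1/2; -1/4; -1/8; -1/16; -1/32 | -31/1024; -15/512; -7/256; -3/128; -1/64; 0 } ⇒ -63/2048
edge 13 of 15 (Red): { -1; -1/2; -1/4; -1/8; -1/16; -1/32 | -63/2048; -31/1024; -15/512; -7/256; -3/128; -1/64; 0 } ⇒ -127/4096
edge 14 of 15 (Blue): { -1; -1/2; -1/4; -1/8; -1/16; -1/32; -127/4096 | -63/2048; -31/1024; -15/512; -7/256; -3/128; -1/64; 0 } ⇒ -253/8192
edge 15 of 15 (Red): { -1; -1/2; -1/4; -1/8; -1/16; -1/32; -127/4096 | -253/8192; -63/2048; -31/1024; -15/512; -7/256; -3/128; -1/64; 0 } ⇒ -507/16384

-507/16384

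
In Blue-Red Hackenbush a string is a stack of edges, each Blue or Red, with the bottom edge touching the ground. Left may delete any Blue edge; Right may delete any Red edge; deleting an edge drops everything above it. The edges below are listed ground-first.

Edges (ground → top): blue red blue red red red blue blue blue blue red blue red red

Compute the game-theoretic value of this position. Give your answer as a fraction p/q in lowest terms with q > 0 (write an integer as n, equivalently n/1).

edge 1 of 14 (blue): { 0 | · } => 1
edge 2 of 14 (red): { 0 | 1 } => 1/2
edge 3 of 14 (blue): { 0 1/2 | 1 } => 3/4
edge 4 of 14 (red): { 0 1/2 | 3/4 1 } => 5/8
edge 5 of 14 (red): { 0 1/2 | 5/8 3/4 1 } => 9/16
edge 6 of 14 (red): { 0 1/2 | 9/16 5/8 3/4 1 } => 17/32
edge 7 of 14 (blue): { 0 1/2 17/32 | 9/16 5/8 3/4 1 } => 35/64
edge 8 of 14 (blue): { 0 1/2 17/32 35/64 | 9/16 5/8 3/4 1 } => 71/128
edge 9 of 14 (blue): { 0 1/2 17/32 35/64 71/128 | 9/16 5/8 3/4 1 } => 143/256
edge 10 of 14 (blue): { 0 1/2 17/32 35/64 71/128 143/256 | 9/16 5/8 3/4 1 } => 287/512
edge 11 of 14 (red): { 0 1/2 17/32 35/64 71/128 143/256 | 287/512 9/16 5/8 3/4 1 } => 573/1024
edge 12 of 14 (blue): { 0 1/2 17/32 35/64 71/128 143/256 573/1024 | 287/512 9/16 5/8 3/4 1 } => 1147/2048
edge 13 of 14 (red): { 0 1/2 17/32 35/64 71/128 143/256 573/1024 | 1147/2048 287/512 9/16 5/8 3/4 1 } => 2293/4096
edge 14 of 14 (red): { 0 1/2 17/32 35/64 71/128 143/256 573/1024 | 2293/4096 1147/2048 287/512 9/16 5/8 3/4 1 } => 4585/8192

4585/8192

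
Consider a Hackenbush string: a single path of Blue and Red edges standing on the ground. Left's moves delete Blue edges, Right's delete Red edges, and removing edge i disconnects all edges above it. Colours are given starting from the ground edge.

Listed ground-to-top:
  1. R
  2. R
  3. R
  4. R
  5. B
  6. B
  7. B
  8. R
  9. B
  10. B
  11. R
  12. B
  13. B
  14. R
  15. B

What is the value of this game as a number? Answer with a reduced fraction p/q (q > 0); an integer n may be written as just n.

Recurse on prefixes of the 15-edge string R R R R B B B R B B R B B R B:
val_1 [R]  L=[—]  R=[0]  gives -1
val_2 [RR]  L=[—]  R=[-1; 0]  gives -2
val_3 [RRR]  L=[—]  R=[-2; -1; 0]  gives -3
val_4 [RRRR]  L=[—]  R=[-3; -2; -1; 0]  gives -4
val_5 [RRRRB]  L=[-4]  R=[-3; -2; -1; 0]  gives -7/2
val_6 [RRRRBB]  L=[-4; -7/2]  R=[-3; -2; -1; 0]  gives -13/4
val_7 [RRRRBBB]  L=[-4; -7/2; -13/4]  R=[-3; -2; -1; 0]  gives -25/8
val_8 [RRRRBBBR]  L=[-4; -7/2; -13/4]  R=[-25/8; -3; -2; -1; 0]  gives -51/16
val_9 [RRRRBBBRB]  L=[-4; -7/2; -13/4; -51/16]  R=[-25/8; -3; -2; -1; 0]  gives -101/32
val_10 [RRRRBBBRBB]  L=[-4; -7/2; -13/4; -51/16; -101/32]  R=[-25/8; -3; -2; -1; 0]  gives -201/64
val_11 [RRRRBBBRBBR]  L=[-4; -7/2; -13/4; -51/16; -101/32]  R=[-201/64; -25/8; -3; -2; -1; 0]  gives -403/128
val_12 [RRRRBBBRBBRB]  L=[-4; -7/2; -13/4; -51/16; -101/32; -403/128]  R=[-201/64; -25/8; -3; -2; -1; 0]  gives -805/256
val_13 [RRRRBBBRBBRBB]  L=[-4; -7/2; -13/4; -51/16; -101/32; -403/128; -805/256]  R=[-201/64; -25/8; -3; -2; -1; 0]  gives -1609/512
val_14 [RRRRBBBRBBRBBR]  L=[-4; -7/2; -13/4; -51/16; -101/32; -403/128; -805/256]  R=[-1609/512; -201/64; -25/8; -3; -2; -1; 0]  gives -3219/1024
val_15 [RRRRBBBRBBRBBRB]  L=[-4; -7/2; -13/4; -51/16; -101/32; -403/128; -805/256; -3219/1024]  R=[-1609/512; -201/64; -25/8; -3; -2; -1; 0]  gives -6437/2048

-6437/2048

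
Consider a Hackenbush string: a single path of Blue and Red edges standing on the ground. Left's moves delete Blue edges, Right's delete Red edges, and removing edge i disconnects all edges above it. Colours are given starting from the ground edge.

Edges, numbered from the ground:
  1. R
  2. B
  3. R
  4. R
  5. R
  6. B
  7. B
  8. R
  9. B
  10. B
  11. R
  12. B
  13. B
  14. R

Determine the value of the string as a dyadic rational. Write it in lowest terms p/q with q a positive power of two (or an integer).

val(R) = { · | 0 } — -1
val(RB) = { -1 | 0 } — -1/2
val(RBR) = { -1 | -1/2 0 } — -3/4
val(RBRR) = { -1 | -3/4 -1/2 0 } — -7/8
val(RBRRR) = { -1 | -7/8 -3/4 -1/2 0 } — -15/16
val(RBRRRB) = { -1 -15/16 | -7/8 -3/4 -1/2 0 } — -29/32
val(RBRRRBB) = { -1 -15/16 -29/32 | -7/8 -3/4 -1/2 0 } — -57/64
val(RBRRRBBR) = { -1 -15/16 -29/32 | -57/64 -7/8 -3/4 -1/2 0 } — -115/128
val(RBRRRBBRB) = { -1 -15/16 -29/32 -115/128 | -57/64 -7/8 -3/4 -1/2 0 } — -229/256
val(RBRRRBBRBB) = { -1 -15/16 -29/32 -115/128 -229/256 | -57/64 -7/8 -3/4 -1/2 0 } — -457/512
val(RBRRRBBRBBR) = { -1 -15/16 -29/32 -115/128 -229/256 | -457/512 -57/64 -7/8 -3/4 -1/2 0 } — -915/1024
val(RBRRRBBRBBRB) = { -1 -15/16 -29/32 -115/128 -229/256 -915/1024 | -457/512 -57/64 -7/8 -3/4 -1/2 0 } — -1829/2048
val(RBRRRBBRBBRBB) = { -1 -15/16 -29/32 -115/128 -229/256 -915/1024 -1829/2048 | -457/512 -57/64 -7/8 -3/4 -1/2 0 } — -3657/4096
val(RBRRRBBRBBRBBR) = { -1 -15/16 -29/32 -115/128 -229/256 -915/1024 -1829/2048 | -3657/4096 -457/512 -57/64 -7/8 -3/4 -1/2 0 } — -7315/8192

-7315/8192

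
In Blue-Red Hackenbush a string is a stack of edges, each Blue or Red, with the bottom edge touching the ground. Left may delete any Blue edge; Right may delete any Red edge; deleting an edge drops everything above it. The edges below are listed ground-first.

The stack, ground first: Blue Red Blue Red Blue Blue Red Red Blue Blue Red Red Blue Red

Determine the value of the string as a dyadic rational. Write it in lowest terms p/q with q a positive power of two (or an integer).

5733/8192

Recurse on prefixes of the 14-edge string Blue Red Blue Red Blue Blue Red Red Blue Blue Red Red Blue Red:
g(B) = { 0 | — } gives 1
g(BR) = { 0 | 1 } gives 1/2
g(BRB) = { 0; 1/2 | 1 } gives 3/4
g(BRBR) = { 0; 1/2 | 3/4; 1 } gives 5/8
g(BRBRB) = { 0; 1/2; 5/8 | 3/4; 1 } gives 11/16
g(BRBRBB) = { 0; 1/2; 5/8; 11/16 | 3/4; 1 } gives 23/32
g(BRBRBBR) = { 0; 1/2; 5/8; 11/16 | 23/32; 3/4; 1 } gives 45/64
g(BRBRBBRR) = { 0; 1/2; 5/8; 11/16 | 45/64; 23/32; 3/4; 1 } gives 89/128
g(BRBRBBRRB) = { 0; 1/2; 5/8; 11/16; 89/128 | 45/64; 23/32; 3/4; 1 } gives 179/256
g(BRBRBBRRBB) = { 0; 1/2; 5/8; 11/16; 89/128; 179/256 | 45/64; 23/32; 3/4; 1 } gives 359/512
g(BRBRBBRRBBR) = { 0; 1/2; 5/8; 11/16; 89/128; 179/256 | 359/512; 45/64; 23/32; 3/4; 1 } gives 717/1024
g(BRBRBBRRBBRR) = { 0; 1/2; 5/8; 11/16; 89/128; 179/256 | 717/1024; 359/512; 45/64; 23/32; 3/4; 1 } gives 1433/2048
g(BRBRBBRRBBRRB) = { 0; 1/2; 5/8; 11/16; 89/128; 179/256; 1433/2048 | 717/1024; 359/512; 45/64; 23/32; 3/4; 1 } gives 2867/4096
g(BRBRBBRRBBRRBR) = { 0; 1/2; 5/8; 11/16; 89/128; 179/256; 1433/2048 | 2867/4096; 717/1024; 359/512; 45/64; 23/32; 3/4; 1 } gives 5733/8192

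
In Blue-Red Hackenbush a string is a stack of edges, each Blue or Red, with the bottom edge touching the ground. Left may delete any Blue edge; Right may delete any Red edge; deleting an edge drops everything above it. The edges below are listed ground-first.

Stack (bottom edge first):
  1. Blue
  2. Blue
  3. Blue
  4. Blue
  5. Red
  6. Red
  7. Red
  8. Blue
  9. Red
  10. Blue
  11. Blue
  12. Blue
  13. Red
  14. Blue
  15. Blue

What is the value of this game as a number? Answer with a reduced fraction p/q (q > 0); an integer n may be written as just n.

6519/2048

Build v(s[:k]) for k = 1..15, string s = Blue Blue Blue Blue Red Red Red Blue Red Blue Blue Blue Red Blue Blue.
1 of 15 · B · max L 0 · min R +∞ — 1
2 of 15 · BB · max L 1 · min R +∞ — 2
3 of 15 · BBB · max L 2 · min R +∞ — 3
4 of 15 · BBBB · max L 3 · min R +∞ — 4
5 of 15 · BBBBR · max L 3 · min R 4 — 7/2
6 of 15 · BBBBRR · max L 3 · min R 7/2 — 13/4
7 of 15 · BBBBRRR · max L 3 · min R 13/4 — 25/8
8 of 15 · BBBBRRRB · max L 25/8 · min R 13/4 — 51/16
9 of 15 · BBBBRRRBR · max L 25/8 · min R 51/16 — 101/32
10 of 15 · BBBBRRRBRB · max L 101/32 · min R 51/16 — 203/64
11 of 15 · BBBBRRRBRBB · max L 203/64 · min R 51/16 — 407/128
12 of 15 · BBBBRRRBRBBB · max L 407/128 · min R 51/16 — 815/256
13 of 15 · BBBBRRRBRBBBR · max L 407/128 · min R 815/256 — 1629/512
14 of 15 · BBBBRRRBRBBBRB · max L 1629/512 · min R 815/256 — 3259/1024
15 of 15 · BBBBRRRBRBBBRBB · max L 3259/1024 · min R 815/256 — 6519/2048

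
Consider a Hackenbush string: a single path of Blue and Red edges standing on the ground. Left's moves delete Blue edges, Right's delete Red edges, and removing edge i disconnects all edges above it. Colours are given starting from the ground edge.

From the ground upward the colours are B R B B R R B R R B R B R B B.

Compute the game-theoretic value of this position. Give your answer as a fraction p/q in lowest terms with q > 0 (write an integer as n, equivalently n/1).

1 of 15 · B · max L 0 · min R +∞ — 1
2 of 15 · BR · max L 0 · min R 1 — 1/2
3 of 15 · BRB · max L 1/2 · min R 1 — 3/4
4 of 15 · BRBB · max L 3/4 · min R 1 — 7/8
5 of 15 · BRBBR · max L 3/4 · min R 7/8 — 13/16
6 of 15 · BRBBRR · max L 3/4 · min R 13/16 — 25/32
7 of 15 · BRBBRRB · max L 25/32 · min R 13/16 — 51/64
8 of 15 · BRBBRRBR · max L 25/32 · min R 51/64 — 101/128
9 of 15 · BRBBRRBRR · max L 25/32 · min R 101/128 — 201/256
10 of 15 · BRBBRRBRRB · max L 201/256 · min R 101/128 — 403/512
11 of 15 · BRBBRRBRRBR · max L 201/256 · min R 403/512 — 805/1024
12 of 15 · BRBBRRBRRBRB · max L 805/1024 · min R 403/512 — 1611/2048
13 of 15 · BRBBRRBRRBRBR · max L 805/1024 · min R 1611/2048 — 3221/4096
14 of 15 · BRBBRRBRRBRBRB · max L 3221/4096 · min R 1611/2048 — 6443/8192
15 of 15 · BRBBRRBRRBRBRBB · max L 6443/8192 · min R 1611/2048 — 12887/16384

12887/16384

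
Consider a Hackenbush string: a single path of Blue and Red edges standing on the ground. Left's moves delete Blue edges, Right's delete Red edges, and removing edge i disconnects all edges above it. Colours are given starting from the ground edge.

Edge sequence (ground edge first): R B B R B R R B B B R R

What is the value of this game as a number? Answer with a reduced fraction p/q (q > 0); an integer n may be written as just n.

-711/2048

Build G(s[:k]) for k = 1..12, string s = R B B R B R R B B B R R.
R: Left { none }, Right { 0 } = simplest -1
RB: Left { -1 }, Right { 0 } = simplest -1/2
RBB: Left { -1,-1/2 }, Right { 0 } = simplest -1/4
RBBR: Left { -1,-1/2 }, Right { -1/4,0 } = simplest -3/8
RBBRB: Left { -1,-1/2,-3/8 }, Right { -1/4,0 } = simplest -5/16
RBBRBR: Left { -1,-1/2,-3/8 }, Right { -5/16,-1/4,0 } = simplest -11/32
RBBRBRR: Left { -1,-1/2,-3/8 }, Right { -11/32,-5/16,-1/4,0 } = simplest -23/64
RBBRBRRB: Left { -1,-1/2,-3/8,-23/64 }, Right { -11/32,-5/16,-1/4,0 } = simplest -45/128
RBBRBRRBB: Left { -1,-1/2,-3/8,-23/64,-45/128 }, Right { -11/32,-5/16,-1/4,0 } = simplest -89/256
RBBRBRRBBB: Left { -1,-1/2,-3/8,-23/64,-45/128,-89/256 }, Right { -11/32,-5/16,-1/4,0 } = simplest -177/512
RBBRBRRBBBR: Left { -1,-1/2,-3/8,-23/64,-45/128,-89/256 }, Right { -177/512,-11/32,-5/16,-1/4,0 } = simplest -355/1024
RBBRBRRBBBRR: Left { -1,-1/2,-3/8,-23/64,-45/128,-89/256 }, Right { -355/1024,-177/512,-11/32,-5/16,-1/4,0 } = simplest -711/2048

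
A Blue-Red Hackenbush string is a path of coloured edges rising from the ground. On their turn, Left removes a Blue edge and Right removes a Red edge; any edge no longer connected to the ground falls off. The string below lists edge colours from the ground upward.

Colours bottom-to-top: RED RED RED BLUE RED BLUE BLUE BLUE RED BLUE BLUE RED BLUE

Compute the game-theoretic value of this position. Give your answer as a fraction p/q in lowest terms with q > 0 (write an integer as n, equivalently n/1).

1 of 13 · R · max L −∞ · min R 0 — -1
2 of 13 · RR · max L −∞ · min R -1 — -2
3 of 13 · RRR · max L −∞ · min R -2 — -3
4 of 13 · RRRB · max L -3 · min R -2 — -5/2
5 of 13 · RRRBR · max L -3 · min R -5/2 — -11/4
6 of 13 · RRRBRB · max L -11/4 · min R -5/2 — -21/8
7 of 13 · RRRBRBB · max L -21/8 · min R -5/2 — -41/16
8 of 13 · RRRBRBBB · max L -41/16 · min R -5/2 — -81/32
9 of 13 · RRRBRBBBR · max L -41/16 · min R -81/32 — -163/64
10 of 13 · RRRBRBBBRB · max L -163/64 · min R -81/32 — -325/128
11 of 13 · RRRBRBBBRBB · max L -325/128 · min R -81/32 — -649/256
12 of 13 · RRRBRBBBRBBR · max L -325/128 · min R -649/256 — -1299/512
13 of 13 · RRRBRBBBRBBRB · max L -1299/512 · min R -649/256 — -2597/1024

-2597/1024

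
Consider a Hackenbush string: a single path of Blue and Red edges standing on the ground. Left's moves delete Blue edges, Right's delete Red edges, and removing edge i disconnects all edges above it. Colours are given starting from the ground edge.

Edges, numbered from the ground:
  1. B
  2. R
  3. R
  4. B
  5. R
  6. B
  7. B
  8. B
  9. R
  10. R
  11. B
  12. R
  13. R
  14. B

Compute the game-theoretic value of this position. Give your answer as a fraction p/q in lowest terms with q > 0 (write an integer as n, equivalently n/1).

2963/8192

B: Left { 0 }, Right { · } — simplest 1
BR: Left { 0 }, Right { 1 } — simplest 1/2
BRR: Left { 0 }, Right { 1/2,1 } — simplest 1/4
BRRB: Left { 0,1/4 }, Right { 1/2,1 } — simplest 3/8
BRRBR: Left { 0,1/4 }, Right { 3/8,1/2,1 } — simplest 5/16
BRRBRB: Left { 0,1/4,5/16 }, Right { 3/8,1/2,1 } — simplest 11/32
BRRBRBB: Left { 0,1/4,5/16,11/32 }, Right { 3/8,1/2,1 } — simplest 23/64
BRRBRBBB: Left { 0,1/4,5/16,11/32,23/64 }, Right { 3/8,1/2,1 } — simplest 47/128
BRRBRBBBR: Left { 0,1/4,5/16,11/32,23/64 }, Right { 47/128,3/8,1/2,1 } — simplest 93/256
BRRBRBBBRR: Left { 0,1/4,5/16,11/32,23/64 }, Right { 93/256,47/128,3/8,1/2,1 } — simplest 185/512
BRRBRBBBRRB: Left { 0,1/4,5/16,11/32,23/64,185/512 }, Right { 93/256,47/128,3/8,1/2,1 } — simplest 371/1024
BRRBRBBBRRBR: Left { 0,1/4,5/16,11/32,23/64,185/512 }, Right { 371/1024,93/256,47/128,3/8,1/2,1 } — simplest 741/2048
BRRBRBBBRRBRR: Left { 0,1/4,5/16,11/32,23/64,185/512 }, Right { 741/2048,371/1024,93/256,47/128,3/8,1/2,1 } — simplest 1481/4096
BRRBRBBBRRBRRB: Left { 0,1/4,5/16,11/32,23/64,185/512,1481/4096 }, Right { 741/2048,371/1024,93/256,47/128,3/8,1/2,1 } — simplest 2963/8192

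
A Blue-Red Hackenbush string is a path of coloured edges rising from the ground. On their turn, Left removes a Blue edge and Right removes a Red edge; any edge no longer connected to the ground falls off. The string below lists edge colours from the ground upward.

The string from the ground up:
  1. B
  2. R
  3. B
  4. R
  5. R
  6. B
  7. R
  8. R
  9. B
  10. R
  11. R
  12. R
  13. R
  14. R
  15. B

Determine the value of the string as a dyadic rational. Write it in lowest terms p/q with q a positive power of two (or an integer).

9347/16384

1 of 15 · B · max L 0 · min R +∞ so 1
2 of 15 · BR · max L 0 · min R 1 so 1/2
3 of 15 · BRB · max L 1/2 · min R 1 so 3/4
4 of 15 · BRBR · max L 1/2 · min R 3/4 so 5/8
5 of 15 · BRBRR · max L 1/2 · min R 5/8 so 9/16
6 of 15 · BRBRRB · max L 9/16 · min R 5/8 so 19/32
7 of 15 · BRBRRBR · max L 9/16 · min R 19/32 so 37/64
8 of 15 · BRBRRBRR · max L 9/16 · min R 37/64 so 73/128
9 of 15 · BRBRRBRRB · max L 73/128 · min R 37/64 so 147/256
10 of 15 · BRBRRBRRBR · max L 73/128 · min R 147/256 so 293/512
11 of 15 · BRBRRBRRBRR · max L 73/128 · min R 293/512 so 585/1024
12 of 15 · BRBRRBRRBRRR · max L 73/128 · min R 585/1024 so 1169/2048
13 of 15 · BRBRRBRRBRRRR · max L 73/128 · min R 1169/2048 so 2337/4096
14 of 15 · BRBRRBRRBRRRRR · max L 73/128 · min R 2337/4096 so 4673/8192
15 of 15 · BRBRRBRRBRRRRRB · max L 4673/8192 · min R 2337/4096 so 9347/16384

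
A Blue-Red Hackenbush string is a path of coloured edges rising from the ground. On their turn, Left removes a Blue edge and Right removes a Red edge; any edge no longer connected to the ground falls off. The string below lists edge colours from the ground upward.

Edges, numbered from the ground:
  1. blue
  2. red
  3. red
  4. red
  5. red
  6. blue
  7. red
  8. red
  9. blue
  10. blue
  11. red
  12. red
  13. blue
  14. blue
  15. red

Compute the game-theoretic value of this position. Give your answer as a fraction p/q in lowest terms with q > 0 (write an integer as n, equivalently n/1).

1229/16384

b: Left { 0 }, Right { — } -> simplest 1
br: Left { 0 }, Right { 1 } -> simplest 1/2
brr: Left { 0 }, Right { 1/2, 1 } -> simplest 1/4
brrr: Left { 0 }, Right { 1/4, 1/2, 1 } -> simplest 1/8
brrrr: Left { 0 }, Right { 1/8, 1/4, 1/2, 1 } -> simplest 1/16
brrrrb: Left { 0, 1/16 }, Right { 1/8, 1/4, 1/2, 1 } -> simplest 3/32
brrrrbr: Left { 0, 1/16 }, Right { 3/32, 1/8, 1/4, 1/2, 1 } -> simplest 5/64
brrrrbrr: Left { 0, 1/16 }, Right { 5/64, 3/32, 1/8, 1/4, 1/2, 1 } -> simplest 9/128
brrrrbrrb: Left { 0, 1/16, 9/128 }, Right { 5/64, 3/32, 1/8, 1/4, 1/2, 1 } -> simplest 19/256
brrrrbrrbb: Left { 0, 1/16, 9/128, 19/256 }, Right { 5/64, 3/32, 1/8, 1/4, 1/2, 1 } -> simplest 39/512
brrrrbrrbbr: Left { 0, 1/16, 9/128, 19/256 }, Right { 39/512, 5/64, 3/32, 1/8, 1/4, 1/2, 1 } -> simplest 77/1024
brrrrbrrbbrr: Left { 0, 1/16, 9/128, 19/256 }, Right { 77/1024, 39/512, 5/64, 3/32, 1/8, 1/4, 1/2, 1 } -> simplest 153/2048
brrrrbrrbbrrb: Left { 0, 1/16, 9/128, 19/256, 153/2048 }, Right { 77/1024, 39/512, 5/64, 3/32, 1/8, 1/4, 1/2, 1 } -> simplest 307/4096
brrrrbrrbbrrbb: Left { 0, 1/16, 9/128, 19/256, 153/2048, 307/4096 }, Right { 77/1024, 39/512, 5/64, 3/32, 1/8, 1/4, 1/2, 1 } -> simplest 615/8192
brrrrbrrbbrrbbr: Left { 0, 1/16, 9/128, 19/256, 153/2048, 307/4096 }, Right { 615/8192, 77/1024, 39/512, 5/64, 3/32, 1/8, 1/4, 1/2, 1 } -> simplest 1229/16384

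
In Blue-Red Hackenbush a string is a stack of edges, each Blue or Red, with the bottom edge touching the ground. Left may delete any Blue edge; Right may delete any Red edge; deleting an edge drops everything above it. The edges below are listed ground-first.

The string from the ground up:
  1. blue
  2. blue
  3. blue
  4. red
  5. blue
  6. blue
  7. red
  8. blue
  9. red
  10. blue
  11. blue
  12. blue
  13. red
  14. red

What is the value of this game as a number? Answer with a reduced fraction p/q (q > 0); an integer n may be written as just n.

Prefix values for blue blue blue red blue blue red blue red blue blue blue red red via {L|R} + simplicity:
step 1: add blue to get b; options L={ 0 } R={ (no moves) } = 1
step 2: add blue to get bb; options L={ 0 1 } R={ (no moves) } = 2
step 3: add blue to get bbb; options L={ 0 1 2 } R={ (no moves) } = 3
step 4: add red to get bbbr; options L={ 0 1 2 } R={ 3 } = 5/2
step 5: add blue to get bbbrb; options L={ 0 1 2 5/2 } R={ 3 } = 11/4
step 6: add blue to get bbbrbb; options L={ 0 1 2 5/2 11/4 } R={ 3 } = 23/8
step 7: add red to get bbbrbbr; options L={ 0 1 2 5/2 11/4 } R={ 23/8 3 } = 45/16
step 8: add blue to get bbbrbbrb; options L={ 0 1 2 5/2 11/4 45/16 } R={ 23/8 3 } = 91/32
step 9: add red to get bbbrbbrbr; options L={ 0 1 2 5/2 11/4 45/16 } R={ 91/32 23/8 3 } = 181/64
step 10: add blue to get bbbrbbrbrb; options L={ 0 1 2 5/2 11/4 45/16 181/64 } R={ 91/32 23/8 3 } = 363/128
step 11: add blue to get bbbrbbrbrbb; options L={ 0 1 2 5/2 11/4 45/16 181/64 363/128 } R={ 91/32 23/8 3 } = 727/256
step 12: add blue to get bbbrbbrbrbbb; options L={ 0 1 2 5/2 11/4 45/16 181/64 363/128 727/256 } R={ 91/32 23/8 3 } = 1455/512
step 13: add red to get bbbrbbrbrbbbr; options L={ 0 1 2 5/2 11/4 45/16 181/64 363/128 727/256 } R={ 1455/512 91/32 23/8 3 } = 2909/1024
step 14: add red to get bbbrbbrbrbbbrr; options L={ 0 1 2 5/2 11/4 45/16 181/64 363/128 727/256 } R={ 2909/1024 1455/512 91/32 23/8 3 } = 5817/2048

5817/2048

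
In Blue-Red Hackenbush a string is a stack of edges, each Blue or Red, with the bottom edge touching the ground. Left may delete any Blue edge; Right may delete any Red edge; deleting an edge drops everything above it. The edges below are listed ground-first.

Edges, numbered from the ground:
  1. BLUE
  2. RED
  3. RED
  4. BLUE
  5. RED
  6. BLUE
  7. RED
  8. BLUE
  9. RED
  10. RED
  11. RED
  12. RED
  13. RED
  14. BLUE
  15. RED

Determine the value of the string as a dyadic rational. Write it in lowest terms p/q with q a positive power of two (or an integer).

5381/16384

Build G(s[:k]) for k = 1..15, string s = BLUE RED RED BLUE RED BLUE RED BLUE RED RED RED RED RED BLUE RED.
B: Left { 0 }, Right { none } → simplest 1
BR: Left { 0 }, Right { 1 } → simplest 1/2
BRR: Left { 0 }, Right { 1/2,1 } → simplest 1/4
BRRB: Left { 0,1/4 }, Right { 1/2,1 } → simplest 3/8
BRRBR: Left { 0,1/4 }, Right { 3/8,1/2,1 } → simplest 5/16
BRRBRB: Left { 0,1/4,5/16 }, Right { 3/8,1/2,1 } → simplest 11/32
BRRBRBR: Left { 0,1/4,5/16 }, Right { 11/32,3/8,1/2,1 } → simplest 21/64
BRRBRBRB: Left { 0,1/4,5/16,21/64 }, Right { 11/32,3/8,1/2,1 } → simplest 43/128
BRRBRBRBR: Left { 0,1/4,5/16,21/64 }, Right { 43/128,11/32,3/8,1/2,1 } → simplest 85/256
BRRBRBRBRR: Left { 0,1/4,5/16,21/64 }, Right { 85/256,43/128,11/32,3/8,1/2,1 } → simplest 169/512
BRRBRBRBRRR: Left { 0,1/4,5/16,21/64 }, Right { 169/512,85/256,43/128,11/32,3/8,1/2,1 } → simplest 337/1024
BRRBRBRBRRRR: Left { 0,1/4,5/16,21/64 }, Right { 337/1024,169/512,85/256,43/128,11/32,3/8,1/2,1 } → simplest 673/2048
BRRBRBRBRRRRR: Left { 0,1/4,5/16,21/64 }, Right { 673/2048,337/1024,169/512,85/256,43/128,11/32,3/8,1/2,1 } → simplest 1345/4096
BRRBRBRBRRRRRB: Left { 0,1/4,5/16,21/64,1345/4096 }, Right { 673/2048,337/1024,169/512,85/256,43/128,11/32,3/8,1/2,1 } → simplest 2691/8192
BRRBRBRBRRRRRBR: Left { 0,1/4,5/16,21/64,1345/4096 }, Right { 2691/8192,673/2048,337/1024,169/512,85/256,43/128,11/32,3/8,1/2,1 } → simplest 5381/16384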